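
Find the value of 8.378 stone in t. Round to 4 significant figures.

1 st = 0.00635029 metric tons.
So 8.378 × 0.00635029 ≈ 0.05320 t.

0.05320 t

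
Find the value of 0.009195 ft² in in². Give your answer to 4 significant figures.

1.324 in²

1 square foot = 144.000 in².
Thus 0.009195 × 144.000 ≈ 1.324 in².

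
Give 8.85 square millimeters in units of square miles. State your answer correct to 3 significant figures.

1 square millimeter = 3.86102e-13 mi².
Then 8.85 × 3.86102e-13 ≈ 3.42e-12 mi².

3.42e-12 mi²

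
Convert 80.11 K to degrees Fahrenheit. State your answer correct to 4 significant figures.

-315.5 °F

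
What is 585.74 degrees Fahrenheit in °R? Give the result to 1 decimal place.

1045.4 degrees Rankine

°R = °F + 459.67.
Applying the formula gives 1045.4 °R.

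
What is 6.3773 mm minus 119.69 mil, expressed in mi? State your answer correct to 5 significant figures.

6.3773 mm = 3.96267 × 10^-6 mi and 119.69 mil = 1.88905 × 10^-6 mi.
3.96267 × 10^-6 − 1.88905 × 10^-6 ≈ 2.0736 × 10^-6 mi.

2.0736 × 10^-6 miles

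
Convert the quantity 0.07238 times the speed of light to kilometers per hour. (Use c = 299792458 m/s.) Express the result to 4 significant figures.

1 c = 1.07925e+9 km/h.
So 0.07238 × 1.07925e+9 ≈ 7.812e+7 km/h.

7.812e+7 km/h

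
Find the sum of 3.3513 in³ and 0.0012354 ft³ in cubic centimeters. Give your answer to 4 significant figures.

89.90 cubic centimeters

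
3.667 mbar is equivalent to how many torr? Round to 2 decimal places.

2.75 torr

1 millibar = 0.750062 torr.
Then 3.667 × 0.750062 ≈ 2.75 torr.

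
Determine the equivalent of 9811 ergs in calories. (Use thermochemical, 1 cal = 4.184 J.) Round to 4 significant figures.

0.0002345 calories

1 erg = 2.39006 × 10^-8 cal.
So 9811 × 2.39006 × 10^-8 ≈ 0.0002345 cal.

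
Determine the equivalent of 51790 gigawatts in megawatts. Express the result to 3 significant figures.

1 GW = 1000.00 MW.
51790 × 1000.00 ≈ 5.18 × 10^7 MW.

5.18 × 10^7 megawatts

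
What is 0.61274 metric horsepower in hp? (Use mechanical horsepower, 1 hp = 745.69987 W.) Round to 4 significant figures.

0.6044 hp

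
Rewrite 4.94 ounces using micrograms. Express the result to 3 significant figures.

1.40 × 10^8 μg

1 oz = 2.83495 × 10^7 μg.
So 4.94 × 2.83495 × 10^7 ≈ 1.40 × 10^8 μg.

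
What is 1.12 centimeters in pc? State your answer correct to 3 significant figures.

3.63 × 10^-19 pc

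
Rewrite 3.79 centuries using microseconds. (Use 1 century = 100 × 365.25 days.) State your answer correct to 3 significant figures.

1.20e+16 μs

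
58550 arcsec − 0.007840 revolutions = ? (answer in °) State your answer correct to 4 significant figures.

13.44 °

58550 arcsec = 16.2639 ° and 0.007840 rev = 2.82240 °.
16.2639 − 2.82240 ≈ 13.44 °.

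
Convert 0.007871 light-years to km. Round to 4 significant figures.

1 light-year = 9.46073e+12 km.
So 0.007871 × 9.46073e+12 ≈ 7.447e+10 km.

7.447e+10 km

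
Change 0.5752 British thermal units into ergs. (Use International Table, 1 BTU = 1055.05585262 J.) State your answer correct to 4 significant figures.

1 BTU = 1.05506 × 10^10 erg.
0.5752 × 1.05506 × 10^10 ≈ 6.069 × 10^9 erg.

6.069 × 10^9 erg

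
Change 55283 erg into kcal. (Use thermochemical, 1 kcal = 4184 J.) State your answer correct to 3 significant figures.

1.32e-6 kcal

1 erg = 2.39006e-11 kcal.
Thus 55283 × 2.39006e-11 ≈ 1.32e-6 kcal.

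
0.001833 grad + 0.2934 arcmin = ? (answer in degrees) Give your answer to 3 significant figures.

0.00654 °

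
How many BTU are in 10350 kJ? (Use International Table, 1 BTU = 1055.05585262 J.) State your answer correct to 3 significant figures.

9810 British thermal units

1 kJ = 0.947817 British thermal units.
Then 10350 × 0.947817 ≈ 9810 BTU.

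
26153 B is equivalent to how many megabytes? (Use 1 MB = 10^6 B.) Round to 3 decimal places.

0.026 MB

1 byte = 1.00000 × 10^-6 MB.
So 26153 × 1.00000 × 10^-6 ≈ 0.026 MB.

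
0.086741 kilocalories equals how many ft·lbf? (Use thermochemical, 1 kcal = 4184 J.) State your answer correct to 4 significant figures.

267.7 foot-pounds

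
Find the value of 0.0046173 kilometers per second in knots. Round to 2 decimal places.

8.98 kn

1 km/s = 1943.84 knots.
So 0.0046173 × 1943.84 ≈ 8.98 kn.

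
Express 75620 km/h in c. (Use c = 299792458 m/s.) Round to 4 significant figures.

1 km/h = 9.26567e-10 c.
Thus 75620 × 9.26567e-10 ≈ 7.007e-5 c.

7.007e-5 c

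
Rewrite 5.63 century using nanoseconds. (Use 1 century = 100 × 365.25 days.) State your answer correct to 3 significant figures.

1 century = 3.15576e+18 ns.
So 5.63 × 3.15576e+18 ≈ 1.78e+19 ns.

1.78e+19 ns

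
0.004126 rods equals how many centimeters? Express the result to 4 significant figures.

2.075 cm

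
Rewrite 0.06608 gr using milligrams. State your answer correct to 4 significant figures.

4.282 milligrams

1 grain = 64.7989 mg.
So 0.06608 × 64.7989 ≈ 4.282 mg.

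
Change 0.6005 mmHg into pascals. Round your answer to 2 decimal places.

80.06 Pa

1 mmHg = 133.322 pascals.
Then 0.6005 × 133.322 ≈ 80.06 Pa.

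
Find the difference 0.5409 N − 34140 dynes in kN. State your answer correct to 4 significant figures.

0.5409 N = 0.000540900 kN and 34140 dyn = 0.000341400 kN.
0.000540900 − 0.000341400 ≈ 0.0001995 kN.

0.0001995 kilonewtons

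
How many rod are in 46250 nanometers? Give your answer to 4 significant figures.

1 nm = 1.98839 × 10^-10 rod.
Then 46250 × 1.98839 × 10^-10 ≈ 9.196 × 10^-6 rod.

9.196 × 10^-6 rods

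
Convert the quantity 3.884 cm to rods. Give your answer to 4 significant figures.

1 cm = 0.00198839 rod.
So 3.884 × 0.00198839 ≈ 0.007723 rod.

0.007723 rods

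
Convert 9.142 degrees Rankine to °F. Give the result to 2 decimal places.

-450.53 °F

°R = °F + 459.67.
Applying the formula gives -450.53 °F.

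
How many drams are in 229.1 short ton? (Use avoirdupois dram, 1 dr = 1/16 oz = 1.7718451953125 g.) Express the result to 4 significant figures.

1 short ton = 512000 drams.
So 229.1 × 512000 ≈ 1.173e+8 dr.

1.173e+8 dr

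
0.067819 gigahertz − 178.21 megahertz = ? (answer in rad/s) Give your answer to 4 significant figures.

0.067819 GHz = 4.26119e+8 rad/s and 178.21 MHz = 1.11973e+9 rad/s.
4.26119e+8 − 1.11973e+9 ≈ -6.936e+8 rad/s.

-6.936e+8 radians per second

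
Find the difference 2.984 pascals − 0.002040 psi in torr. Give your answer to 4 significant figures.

-0.08312 torr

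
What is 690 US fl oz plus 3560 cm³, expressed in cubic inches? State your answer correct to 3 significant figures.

1460 in³

690 US fl oz = 1245.23 in³ and 3560 cm³ = 217.245 in³.
1245.23 + 217.245 ≈ 1460 in³.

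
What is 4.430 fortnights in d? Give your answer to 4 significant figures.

62.02 d

1 fortnight = 14.0000 d.
So 4.430 × 14.0000 ≈ 62.02 d.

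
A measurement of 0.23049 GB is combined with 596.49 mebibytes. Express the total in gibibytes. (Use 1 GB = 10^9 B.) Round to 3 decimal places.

0.797 GiB

0.23049 GB = 0.214661 GiB and 596.49 MiB = 0.582510 GiB.
0.214661 + 0.582510 ≈ 0.797 GiB.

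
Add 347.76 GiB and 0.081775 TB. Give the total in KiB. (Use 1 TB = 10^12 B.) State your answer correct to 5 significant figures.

4.4451e+8 KiB

347.76 GiB = 3.64653e+8 KiB and 0.081775 TB = 7.98584e+7 KiB.
3.64653e+8 + 7.98584e+7 ≈ 4.4451e+8 KiB.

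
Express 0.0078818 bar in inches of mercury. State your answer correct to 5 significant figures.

1 bar = 29.5300 inches of mercury.
So 0.0078818 × 29.5300 ≈ 0.23275 inHg.

0.23275 inHg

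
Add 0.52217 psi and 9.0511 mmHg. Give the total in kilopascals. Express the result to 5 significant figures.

4.8069 kPa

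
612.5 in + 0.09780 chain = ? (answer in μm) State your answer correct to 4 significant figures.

612.5 in = 1.55575e+7 μm and 0.09780 chain = 1.96742e+6 μm.
1.55575e+7 + 1.96742e+6 ≈ 1.752e+7 μm.

1.752e+7 micrometers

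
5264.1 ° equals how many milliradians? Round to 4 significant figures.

1 ° = 17.4533 mrad.
Then 5264.1 × 17.4533 ≈ 91880 mrad.

91880 mrad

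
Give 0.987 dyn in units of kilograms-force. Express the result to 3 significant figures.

1 dyne = 1.01972e-6 kgf.
So 0.987 × 1.01972e-6 ≈ 1.01e-6 kgf.

1.01e-6 kgf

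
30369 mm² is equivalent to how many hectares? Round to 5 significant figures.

3.0369 × 10^-6 hectares

1 square millimeter = 1.00000 × 10^-10 ha.
So 30369 × 1.00000 × 10^-10 ≈ 3.0369 × 10^-6 ha.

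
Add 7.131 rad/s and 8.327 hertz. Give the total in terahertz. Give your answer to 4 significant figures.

7.131 rad/s = 1.13493 × 10^-12 THz and 8.327 Hz = 8.32700 × 10^-12 THz.
1.13493 × 10^-12 + 8.32700 × 10^-12 ≈ 9.462 × 10^-12 THz.

9.462 × 10^-12 THz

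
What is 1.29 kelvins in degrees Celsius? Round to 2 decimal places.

K = °C + 273.15.
Applying the formula gives -271.86 °C.

-271.86 °C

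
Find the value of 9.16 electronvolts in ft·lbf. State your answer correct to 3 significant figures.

1.08e-18 foot-pounds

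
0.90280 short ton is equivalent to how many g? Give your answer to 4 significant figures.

1 short ton = 907185 g.
0.90280 × 907185 ≈ 819000 g.

819000 grams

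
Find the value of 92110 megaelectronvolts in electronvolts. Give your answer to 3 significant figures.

9.21e+10 eV

1 MeV = 1.00000e+6 eV.
Thus 92110 × 1.00000e+6 ≈ 9.21e+10 eV.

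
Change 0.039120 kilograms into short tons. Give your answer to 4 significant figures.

4.312 × 10^-5 short ton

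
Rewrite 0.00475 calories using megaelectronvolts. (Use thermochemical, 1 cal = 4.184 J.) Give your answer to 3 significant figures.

1 cal = 2.61145e+13 megaelectronvolts.
Then 0.00475 × 2.61145e+13 ≈ 1.24e+11 MeV.

1.24e+11 MeV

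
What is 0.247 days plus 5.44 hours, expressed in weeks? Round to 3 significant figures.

0.0677 weeks

0.247 d = 0.0352857 wk and 5.44 h = 0.0323810 wk.
0.0352857 + 0.0323810 ≈ 0.0677 wk.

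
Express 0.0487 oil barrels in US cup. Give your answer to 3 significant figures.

32.7 US cups

1 oil barrel = 672.000 US cup.
So 0.0487 × 672.000 ≈ 32.7 US cup.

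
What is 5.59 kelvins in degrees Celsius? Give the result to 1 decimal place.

-267.6 °C

K = °C + 273.15.
Applying the formula gives -267.6 °C.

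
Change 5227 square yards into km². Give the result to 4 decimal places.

1 yd² = 8.36127 × 10^-7 km².
So 5227 × 8.36127 × 10^-7 ≈ 0.0044 km².

0.0044 square kilometers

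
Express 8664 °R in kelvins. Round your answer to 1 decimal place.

°R = K × 9/5.
Applying the formula gives 4813.3 K.

4813.3 K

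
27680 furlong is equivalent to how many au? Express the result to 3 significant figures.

3.72 × 10^-5 au

1 furlong = 1.34473 × 10^-9 astronomical units.
So 27680 × 1.34473 × 10^-9 ≈ 3.72 × 10^-5 au.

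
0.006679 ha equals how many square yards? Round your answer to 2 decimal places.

1 hectare = 11959.9 yd².
Thus 0.006679 × 11959.9 ≈ 79.88 yd².

79.88 square yards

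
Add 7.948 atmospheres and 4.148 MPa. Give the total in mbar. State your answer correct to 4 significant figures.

49530 mbar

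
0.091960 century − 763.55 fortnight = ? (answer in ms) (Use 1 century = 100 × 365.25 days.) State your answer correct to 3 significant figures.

-6.33 × 10^11 milliseconds

0.091960 century = 2.90204 × 10^11 ms and 763.55 fortnight = 9.23590 × 10^11 ms.
2.90204 × 10^11 − 9.23590 × 10^11 ≈ -6.33 × 10^11 ms.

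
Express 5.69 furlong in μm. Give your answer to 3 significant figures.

1 furlong = 2.01168 × 10^8 micrometers.
5.69 × 2.01168 × 10^8 ≈ 1.14 × 10^9 μm.

1.14 × 10^9 micrometers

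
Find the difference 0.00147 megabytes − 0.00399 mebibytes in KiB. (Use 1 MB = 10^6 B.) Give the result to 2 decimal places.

0.00147 MB = 1.43555 KiB and 0.00399 MiB = 4.08576 KiB.
1.43555 − 4.08576 ≈ -2.65 KiB.

-2.65 kibibytes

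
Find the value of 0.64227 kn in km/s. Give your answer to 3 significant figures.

0.000330 km/s

1 knot = 0.000514444 kilometers per second.
Thus 0.64227 × 0.000514444 ≈ 0.000330 km/s.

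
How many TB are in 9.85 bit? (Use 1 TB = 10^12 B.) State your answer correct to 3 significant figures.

1.23 × 10^-12 terabytes

1 bit = 1.25000 × 10^-13 TB.
So 9.85 × 1.25000 × 10^-13 ≈ 1.23 × 10^-12 TB.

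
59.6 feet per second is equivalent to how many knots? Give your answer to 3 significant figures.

35.3 knots

1 ft/s = 0.592484 kn.
So 59.6 × 0.592484 ≈ 35.3 kn.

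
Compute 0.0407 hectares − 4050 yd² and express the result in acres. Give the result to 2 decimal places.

-0.74 acres

0.0407 ha = 0.100572 acre and 4050 yd² = 0.836777 acre.
0.100572 − 0.836777 ≈ -0.74 acre.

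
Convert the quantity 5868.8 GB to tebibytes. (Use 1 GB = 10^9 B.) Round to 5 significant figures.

5.3376 TiB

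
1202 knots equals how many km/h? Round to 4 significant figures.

1 knot = 1.85200 kilometers per hour.
Then 1202 × 1.85200 ≈ 2226 km/h.

2226 kilometers per hour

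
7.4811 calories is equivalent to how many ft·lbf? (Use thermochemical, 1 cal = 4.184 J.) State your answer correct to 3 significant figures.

1 calorie = 3.08596 foot-pounds.
Thus 7.4811 × 3.08596 ≈ 23.1 ft·lbf.

23.1 ft·lbf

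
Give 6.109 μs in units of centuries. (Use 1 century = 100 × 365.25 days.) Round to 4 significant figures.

1 microsecond = 3.16881 × 10^-16 century.
Thus 6.109 × 3.16881 × 10^-16 ≈ 1.936 × 10^-15 century.

1.936 × 10^-15 centuries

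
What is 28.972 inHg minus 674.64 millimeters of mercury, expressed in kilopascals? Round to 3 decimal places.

28.972 inHg = 98.1105 kPa and 674.64 mmHg = 89.9446 kPa.
98.1105 − 89.9446 ≈ 8.166 kPa.

8.166 kilopascals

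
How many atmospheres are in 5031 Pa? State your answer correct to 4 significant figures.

0.04965 atmospheres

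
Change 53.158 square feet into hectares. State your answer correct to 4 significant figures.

1 ft² = 9.29030 × 10^-6 ha.
53.158 × 9.29030 × 10^-6 ≈ 0.0004939 ha.

0.0004939 hectares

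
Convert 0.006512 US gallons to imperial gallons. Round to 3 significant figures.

0.00542 imp gal

1 US gal = 0.832674 imp gal.
Thus 0.006512 × 0.832674 ≈ 0.00542 imp gal.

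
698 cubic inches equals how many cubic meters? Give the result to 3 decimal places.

0.011 cubic meters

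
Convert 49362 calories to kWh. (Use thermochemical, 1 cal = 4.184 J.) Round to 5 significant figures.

0.057370 kWh

1 calorie = 1.16222e-6 kWh.
Then 49362 × 1.16222e-6 ≈ 0.057370 kWh.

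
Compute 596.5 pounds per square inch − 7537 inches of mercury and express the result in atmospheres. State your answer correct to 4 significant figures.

596.5 psi = 40.5894 atm and 7537 inHg = 251.895 atm.
40.5894 − 251.895 ≈ -211.3 atm.

-211.3 atm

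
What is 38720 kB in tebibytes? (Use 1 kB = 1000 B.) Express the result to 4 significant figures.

3.522e-5 TiB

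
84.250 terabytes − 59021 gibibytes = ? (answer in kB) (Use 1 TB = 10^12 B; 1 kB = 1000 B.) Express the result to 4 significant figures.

84.250 TB = 8.42500e+10 kB and 59021 GiB = 6.33733e+10 kB.
8.42500e+10 − 6.33733e+10 ≈ 2.088e+10 kB.

2.088e+10 kilobytes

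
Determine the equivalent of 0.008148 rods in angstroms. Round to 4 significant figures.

4.098 × 10^8 Å

1 rod = 5.02920 × 10^10 Å.
So 0.008148 × 5.02920 × 10^10 ≈ 4.098 × 10^8 Å.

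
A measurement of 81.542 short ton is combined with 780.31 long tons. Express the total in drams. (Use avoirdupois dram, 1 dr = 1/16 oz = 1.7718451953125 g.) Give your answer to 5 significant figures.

4.8921 × 10^8 drams

81.542 short ton = 4.17495 × 10^7 dr and 780.31 long ton = 4.47461 × 10^8 dr.
4.17495 × 10^7 + 4.47461 × 10^8 ≈ 4.8921 × 10^8 dr.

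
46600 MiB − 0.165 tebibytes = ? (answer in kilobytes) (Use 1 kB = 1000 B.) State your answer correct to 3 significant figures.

-1.33e+8 kB

46600 MiB = 4.88636e+7 kB and 0.165 TiB = 1.81419e+8 kB.
4.88636e+7 − 1.81419e+8 ≈ -1.33e+8 kB.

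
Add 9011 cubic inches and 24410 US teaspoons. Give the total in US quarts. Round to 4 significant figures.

9011 in³ = 156.035 US qt and 24410 US tsp = 127.135 US qt.
156.035 + 127.135 ≈ 283.2 US qt.

283.2 US qt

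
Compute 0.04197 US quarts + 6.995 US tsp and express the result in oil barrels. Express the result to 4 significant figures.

0.0004667 bbl

0.04197 US qt = 0.000249821 bbl and 6.995 US tsp = 0.000216859 bbl.
0.000249821 + 0.000216859 ≈ 0.0004667 bbl.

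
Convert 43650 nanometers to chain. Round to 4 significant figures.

1 nm = 4.97097e-11 chains.
Thus 43650 × 4.97097e-11 ≈ 2.170e-6 chain.

2.170e-6 chain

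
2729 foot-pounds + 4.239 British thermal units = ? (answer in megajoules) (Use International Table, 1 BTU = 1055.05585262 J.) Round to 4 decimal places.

2729 ft·lbf = 0.00370003 MJ and 4.239 BTU = 0.00447238 MJ.
0.00370003 + 0.00447238 ≈ 0.0082 MJ.

0.0082 MJ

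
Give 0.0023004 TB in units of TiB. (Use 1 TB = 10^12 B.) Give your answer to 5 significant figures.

0.0020922 tebibytes

1 terabyte = 0.909495 tebibytes.
0.0023004 × 0.909495 ≈ 0.0020922 TiB.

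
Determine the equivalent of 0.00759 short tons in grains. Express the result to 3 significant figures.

106000 gr

1 short ton = 1.40000e+7 gr.
Then 0.00759 × 1.40000e+7 ≈ 106000 gr.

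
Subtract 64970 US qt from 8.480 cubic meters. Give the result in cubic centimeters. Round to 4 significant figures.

-5.300 × 10^7 cm³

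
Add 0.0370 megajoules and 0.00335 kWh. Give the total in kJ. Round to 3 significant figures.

0.0370 MJ = 37.0000 kJ and 0.00335 kWh = 12.0600 kJ.
37.0000 + 12.0600 ≈ 49.1 kJ.

49.1 kilojoules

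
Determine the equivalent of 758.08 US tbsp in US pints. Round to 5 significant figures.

23.690 US pt

1 US tablespoon = 0.0312500 US pt.
Thus 758.08 × 0.0312500 ≈ 23.690 US pt.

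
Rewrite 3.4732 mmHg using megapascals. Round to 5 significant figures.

0.00046306 MPa

1 mmHg = 0.0001333224 MPa.
Thus 3.4732 × 0.0001333224 ≈ 0.00046306 MPa.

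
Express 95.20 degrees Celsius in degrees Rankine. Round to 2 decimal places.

°R = (°C + 273.15) × 9/5.
Applying the formula gives 663.03 °R.

663.03 degrees Rankine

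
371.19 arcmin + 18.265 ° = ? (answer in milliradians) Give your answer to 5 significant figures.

426.76 milliradians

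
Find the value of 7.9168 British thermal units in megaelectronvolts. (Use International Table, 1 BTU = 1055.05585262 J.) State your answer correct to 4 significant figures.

1 BTU = 6.58514 × 10^15 MeV.
Thus 7.9168 × 6.58514 × 10^15 ≈ 5.213 × 10^16 MeV.

5.213 × 10^16 MeV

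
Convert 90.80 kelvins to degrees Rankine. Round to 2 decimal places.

163.44 °R

°R = K × 9/5.
Applying the formula gives 163.44 °R.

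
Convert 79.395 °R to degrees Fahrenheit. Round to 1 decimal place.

-380.3 degrees Fahrenheit

°R = °F + 459.67.
Applying the formula gives -380.3 °F.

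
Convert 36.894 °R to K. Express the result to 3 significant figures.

20.5 K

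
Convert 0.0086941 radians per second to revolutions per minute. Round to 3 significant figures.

1 radian per second = 9.54930 rpm.
So 0.0086941 × 9.54930 ≈ 0.0830 rpm.

0.0830 rpm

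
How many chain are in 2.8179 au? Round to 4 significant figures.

2.096e+10 chain

1 astronomical unit = 7.43646e+9 chains.
So 2.8179 × 7.43646e+9 ≈ 2.096e+10 chain.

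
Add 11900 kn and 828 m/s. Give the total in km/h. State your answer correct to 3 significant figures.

11900 kn = 22038.8 km/h and 828 m/s = 2980.80 km/h.
22038.8 + 2980.80 ≈ 25000 km/h.

25000 kilometers per hour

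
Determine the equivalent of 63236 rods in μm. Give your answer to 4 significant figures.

1 rod = 5.02920 × 10^6 micrometers.
Then 63236 × 5.02920 × 10^6 ≈ 3.180 × 10^11 μm.

3.180 × 10^11 micrometers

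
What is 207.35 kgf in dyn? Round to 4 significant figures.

1 kilogram-force = 980665 dyn.
Then 207.35 × 980665 ≈ 2.033 × 10^8 dyn.

2.033 × 10^8 dynes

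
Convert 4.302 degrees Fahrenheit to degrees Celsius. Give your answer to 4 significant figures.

-15.39 °C

°F = °C × 9/5 + 32.
Applying the formula gives -15.39 °C.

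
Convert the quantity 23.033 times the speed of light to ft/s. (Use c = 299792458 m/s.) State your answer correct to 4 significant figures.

1 c = 9.83571e+8 feet per second.
So 23.033 × 9.83571e+8 ≈ 2.265e+10 ft/s.

2.265e+10 feet per second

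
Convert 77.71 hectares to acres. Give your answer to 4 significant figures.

1 ha = 2.47105 acres.
So 77.71 × 2.47105 ≈ 192.0 acre.

192.0 acre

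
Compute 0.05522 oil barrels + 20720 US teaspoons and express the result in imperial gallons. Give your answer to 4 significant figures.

24.40 imperial gallons

0.05522 bbl = 1.93117 imp gal and 20720 US tsp = 22.4649 imp gal.
1.93117 + 22.4649 ≈ 24.40 imp gal.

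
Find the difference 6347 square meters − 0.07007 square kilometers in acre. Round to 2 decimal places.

6347 m² = 1.56838 acre and 0.07007 km² = 17.3147 acre.
1.56838 − 17.3147 ≈ -15.75 acre.

-15.75 acres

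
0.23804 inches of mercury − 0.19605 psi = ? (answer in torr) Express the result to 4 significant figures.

-4.092 torr

0.23804 inHg = 6.04622 torr and 0.19605 psi = 10.1387 torr.
6.04622 − 10.1387 ≈ -4.092 torr.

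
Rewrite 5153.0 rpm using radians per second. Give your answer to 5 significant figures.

539.62 rad/s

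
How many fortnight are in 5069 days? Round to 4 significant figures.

362.1 fortnight

1 day = 0.0714286 fortnight.
5069 × 0.0714286 ≈ 362.1 fortnight.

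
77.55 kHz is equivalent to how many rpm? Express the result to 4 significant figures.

1 kHz = 60000.0 rpm.
Thus 77.55 × 60000.0 ≈ 4.653 × 10^6 rpm.

4.653 × 10^6 revolutions per minute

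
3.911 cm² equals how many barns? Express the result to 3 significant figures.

3.91 × 10^24 barn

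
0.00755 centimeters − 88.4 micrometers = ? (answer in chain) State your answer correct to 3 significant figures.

-6.41e-7 chain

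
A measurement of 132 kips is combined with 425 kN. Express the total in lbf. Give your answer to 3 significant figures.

132 kip = 132000 lbf and 425 kN = 95543.8 lbf.
132000 + 95543.8 ≈ 228000 lbf.

228000 lbf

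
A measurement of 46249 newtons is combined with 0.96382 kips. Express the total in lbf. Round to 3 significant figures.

46249 N = 10397.2 lbf and 0.96382 kip = 963.820 lbf.
10397.2 + 963.820 ≈ 11400 lbf.

11400 lbf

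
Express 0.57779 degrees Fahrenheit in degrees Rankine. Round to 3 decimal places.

°R = °F + 459.67.
Applying the formula gives 460.248 °R.

460.248 °R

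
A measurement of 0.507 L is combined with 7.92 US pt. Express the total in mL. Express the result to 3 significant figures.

0.507 L = 507.000 mL and 7.92 US pt = 3747.56 mL.
507.000 + 3747.56 ≈ 4250 mL.

4250 mL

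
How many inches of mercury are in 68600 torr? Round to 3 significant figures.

2700 inches of mercury

1 torr = 0.0393701 inches of mercury.
Then 68600 × 0.0393701 ≈ 2700 inHg.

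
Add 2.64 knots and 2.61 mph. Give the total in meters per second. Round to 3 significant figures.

2.52 meters per second

2.64 kn = 1.35813 m/s and 2.61 mph = 1.16677 m/s.
1.35813 + 1.16677 ≈ 2.52 m/s.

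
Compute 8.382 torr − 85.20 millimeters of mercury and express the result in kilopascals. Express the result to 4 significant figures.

-10.24 kilopascals

8.382 torr = 1.11751 kPa and 85.20 mmHg = 11.3591 kPa.
1.11751 − 11.3591 ≈ -10.24 kPa.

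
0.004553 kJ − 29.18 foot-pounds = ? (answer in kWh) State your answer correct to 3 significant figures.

0.004553 kJ = 1.26472 × 10^-6 kWh and 29.18 ft·lbf = 1.09897 × 10^-5 kWh.
1.26472 × 10^-6 − 1.09897 × 10^-5 ≈ -9.72 × 10^-6 kWh.

-9.72 × 10^-6 kilowatt-hours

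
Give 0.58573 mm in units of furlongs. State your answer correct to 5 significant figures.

1 mm = 4.97097 × 10^-6 furlong.
Then 0.58573 × 4.97097 × 10^-6 ≈ 2.9116 × 10^-6 furlong.

2.9116 × 10^-6 furlong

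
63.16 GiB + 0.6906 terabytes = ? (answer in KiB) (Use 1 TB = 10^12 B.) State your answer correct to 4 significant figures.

63.16 GiB = 6.62281 × 10^7 KiB and 0.6906 TB = 6.74414 × 10^8 KiB.
6.62281 × 10^7 + 6.74414 × 10^8 ≈ 7.406 × 10^8 KiB.

7.406 × 10^8 KiB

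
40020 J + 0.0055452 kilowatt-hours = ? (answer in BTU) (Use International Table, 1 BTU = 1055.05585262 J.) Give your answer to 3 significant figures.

56.9 BTU

40020 J = 37.9316 BTU and 0.0055452 kWh = 18.9210 BTU.
37.9316 + 18.9210 ≈ 56.9 BTU.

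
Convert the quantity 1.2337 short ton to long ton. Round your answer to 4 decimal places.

1.1015 long ton

1 short ton = 0.892857 long ton.
So 1.2337 × 0.892857 ≈ 1.1015 long ton.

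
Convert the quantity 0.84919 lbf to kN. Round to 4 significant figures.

1 pound-force = 0.00444822 kilonewtons.
So 0.84919 × 0.00444822 ≈ 0.003777 kN.

0.003777 kilonewtons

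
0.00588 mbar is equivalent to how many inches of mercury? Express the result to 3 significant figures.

0.000174 inHg

1 mbar = 0.0295300 inHg.
Then 0.00588 × 0.0295300 ≈ 0.000174 inHg.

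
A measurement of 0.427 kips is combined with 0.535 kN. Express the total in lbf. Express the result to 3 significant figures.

547 lbf

0.427 kip = 427.000 lbf and 0.535 kN = 120.273 lbf.
427.000 + 120.273 ≈ 547 lbf.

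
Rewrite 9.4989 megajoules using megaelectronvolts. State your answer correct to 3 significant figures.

5.93 × 10^19 MeV

1 MJ = 6.24151 × 10^18 megaelectronvolts.
Then 9.4989 × 6.24151 × 10^18 ≈ 5.93 × 10^19 MeV.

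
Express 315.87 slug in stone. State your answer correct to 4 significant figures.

725.9 stone

1 slug = 2.29815 stone.
Thus 315.87 × 2.29815 ≈ 725.9 st.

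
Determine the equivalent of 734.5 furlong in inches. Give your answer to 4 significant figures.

1 furlong = 7920.00 in.
734.5 × 7920.00 ≈ 5.817e+6 in.

5.817e+6 inches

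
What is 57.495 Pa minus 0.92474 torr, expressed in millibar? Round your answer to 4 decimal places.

-0.6579 mbar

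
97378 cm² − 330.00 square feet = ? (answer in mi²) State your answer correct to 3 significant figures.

97378 cm² = 3.75979e-6 mi² and 330.00 ft² = 1.18371e-5 mi².
3.75979e-6 − 1.18371e-5 ≈ -8.08e-6 mi².

-8.08e-6 square miles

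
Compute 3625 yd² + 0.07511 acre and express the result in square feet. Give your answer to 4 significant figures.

3625 yd² = 32625.0 ft² and 0.07511 acre = 3271.79 ft².
32625.0 + 3271.79 ≈ 35900 ft².

35900 ft²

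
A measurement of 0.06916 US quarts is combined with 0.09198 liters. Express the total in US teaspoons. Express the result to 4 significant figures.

31.94 US tsp

0.06916 US qt = 13.2787 US tsp and 0.09198 L = 18.6613 US tsp.
13.2787 + 18.6613 ≈ 31.94 US tsp.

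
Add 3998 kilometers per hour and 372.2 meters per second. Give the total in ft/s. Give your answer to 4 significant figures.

4865 ft/s

3998 km/h = 3643.55 ft/s and 372.2 m/s = 1221.13 ft/s.
3643.55 + 1221.13 ≈ 4865 ft/s.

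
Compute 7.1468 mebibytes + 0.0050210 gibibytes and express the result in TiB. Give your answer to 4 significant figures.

1.172e-5 TiB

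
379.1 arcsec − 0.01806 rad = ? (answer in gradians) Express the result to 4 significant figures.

379.1 arcsec = 0.117006 grad and 0.01806 rad = 1.14974 grad.
0.117006 − 1.14974 ≈ -1.033 grad.

-1.033 gradians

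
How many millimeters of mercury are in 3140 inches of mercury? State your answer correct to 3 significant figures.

1 inch of mercury = 25.4000 millimeters of mercury.
So 3140 × 25.4000 ≈ 79800 mmHg.

79800 mmHg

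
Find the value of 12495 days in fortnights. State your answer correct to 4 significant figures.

892.5 fortnight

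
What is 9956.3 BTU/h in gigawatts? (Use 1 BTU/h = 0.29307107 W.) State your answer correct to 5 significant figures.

1 BTU per hour = 2.93071 × 10^-10 GW.
9956.3 × 2.93071 × 10^-10 ≈ 2.9179 × 10^-6 GW.

2.9179 × 10^-6 GW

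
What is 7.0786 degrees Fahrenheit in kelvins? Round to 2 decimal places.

259.30 kelvins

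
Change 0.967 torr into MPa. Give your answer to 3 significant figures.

0.000129 megapascals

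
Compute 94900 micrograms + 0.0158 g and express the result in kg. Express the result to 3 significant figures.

0.000111 kg

94900 μg = 9.49000e-5 kg and 0.0158 g = 1.58000e-5 kg.
9.49000e-5 + 1.58000e-5 ≈ 0.000111 kg.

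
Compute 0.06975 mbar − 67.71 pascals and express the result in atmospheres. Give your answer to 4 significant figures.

0.06975 mbar = 6.88379e-5 atm and 67.71 Pa = 0.000668246 atm.
6.88379e-5 − 0.000668246 ≈ -0.0005994 atm.

-0.0005994 atm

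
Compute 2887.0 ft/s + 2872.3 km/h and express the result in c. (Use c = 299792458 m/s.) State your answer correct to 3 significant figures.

5.60 × 10^-6 times the speed of light

2887.0 ft/s = 2.93522 × 10^-6 c and 2872.3 km/h = 2.66138 × 10^-6 c.
2.93522 × 10^-6 + 2.66138 × 10^-6 ≈ 5.60 × 10^-6 c.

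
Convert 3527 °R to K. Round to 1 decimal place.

1959.4 K

°R = K × 9/5.
Applying the formula gives 1959.4 K.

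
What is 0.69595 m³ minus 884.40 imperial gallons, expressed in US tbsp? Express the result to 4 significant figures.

0.69595 m³ = 47065.7 US tbsp and 884.40 imp gal = 271903 US tbsp.
47065.7 − 271903 ≈ -224800 US tbsp.

-224800 US tbsp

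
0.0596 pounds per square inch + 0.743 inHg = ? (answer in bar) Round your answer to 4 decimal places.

0.0293 bar

0.0596 psi = 0.00410928 bar and 0.743 inHg = 0.0251609 bar.
0.00410928 + 0.0251609 ≈ 0.0293 bar.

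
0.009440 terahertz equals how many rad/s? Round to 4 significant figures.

1 THz = 6.28319 × 10^12 rad/s.
Thus 0.009440 × 6.28319 × 10^12 ≈ 5.931 × 10^10 rad/s.

5.931 × 10^10 radians per second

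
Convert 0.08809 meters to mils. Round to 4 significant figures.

1 meter = 39370.1 mil.
Thus 0.08809 × 39370.1 ≈ 3468 mil.

3468 mil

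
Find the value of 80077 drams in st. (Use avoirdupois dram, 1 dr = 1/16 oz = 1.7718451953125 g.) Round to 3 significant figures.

22.3 st

1 dr = 0.000279018 st.
80077 × 0.000279018 ≈ 22.3 st.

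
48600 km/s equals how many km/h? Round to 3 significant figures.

1.75e+8 km/h

1 km/s = 3600.00 kilometers per hour.
Then 48600 × 3600.00 ≈ 1.75e+8 km/h.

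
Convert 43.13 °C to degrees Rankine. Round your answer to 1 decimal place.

°R = (°C + 273.15) × 9/5.
Applying the formula gives 569.3 °R.

569.3 degrees Rankine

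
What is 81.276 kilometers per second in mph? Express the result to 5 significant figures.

181810 mph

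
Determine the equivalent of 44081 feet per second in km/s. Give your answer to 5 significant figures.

1 ft/s = 0.000304800 km/s.
Then 44081 × 0.000304800 ≈ 13.436 km/s.

13.436 km/s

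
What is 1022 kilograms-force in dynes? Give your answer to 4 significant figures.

1 kgf = 980665 dynes.
1022 × 980665 ≈ 1.002e+9 dyn.

1.002e+9 dynes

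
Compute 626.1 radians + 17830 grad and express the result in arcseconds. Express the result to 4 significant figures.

1.869e+8 arcseconds

626.1 rad = 1.29142e+8 arcsec and 17830 grad = 5.77692e+7 arcsec.
1.29142e+8 + 5.77692e+7 ≈ 1.869e+8 arcsec.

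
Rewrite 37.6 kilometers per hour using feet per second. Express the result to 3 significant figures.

1 kilometer per hour = 0.911344 ft/s.
Thus 37.6 × 0.911344 ≈ 34.3 ft/s.

34.3 feet per second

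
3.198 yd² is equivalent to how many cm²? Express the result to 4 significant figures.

26740 cm²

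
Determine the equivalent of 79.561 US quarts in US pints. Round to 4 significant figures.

1 US qt = 2.00000 US pt.
Thus 79.561 × 2.00000 ≈ 159.1 US pt.

159.1 US pt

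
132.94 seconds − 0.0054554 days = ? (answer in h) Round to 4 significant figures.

-0.09400 h

132.94 s = 0.0369278 h and 0.0054554 d = 0.130930 h.
0.0369278 − 0.130930 ≈ -0.09400 h.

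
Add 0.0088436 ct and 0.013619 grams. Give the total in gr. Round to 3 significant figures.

0.237 gr

0.0088436 ct = 0.0272955 gr and 0.013619 g = 0.210173 gr.
0.0272955 + 0.210173 ≈ 0.237 gr.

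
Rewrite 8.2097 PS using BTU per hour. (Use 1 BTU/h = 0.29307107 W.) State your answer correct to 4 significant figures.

20600 BTU per hour

1 metric horsepower = 2509.63 BTU/h.
So 8.2097 × 2509.63 ≈ 20600 BTU/h.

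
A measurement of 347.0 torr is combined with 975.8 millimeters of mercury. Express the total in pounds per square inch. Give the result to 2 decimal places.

25.58 psi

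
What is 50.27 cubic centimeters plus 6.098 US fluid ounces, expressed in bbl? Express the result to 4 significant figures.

50.27 cm³ = 0.000316189 bbl and 6.098 US fl oz = 0.00113430 bbl.
0.000316189 + 0.00113430 ≈ 0.001450 bbl.

0.001450 bbl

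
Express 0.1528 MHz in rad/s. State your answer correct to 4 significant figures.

960100 rad/s

1 megahertz = 6.28319e+6 radians per second.
Then 0.1528 × 6.28319e+6 ≈ 960100 rad/s.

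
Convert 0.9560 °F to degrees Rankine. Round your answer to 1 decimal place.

°R = °F + 459.67.
Applying the formula gives 460.6 °R.

460.6 °R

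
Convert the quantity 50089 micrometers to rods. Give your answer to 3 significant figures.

0.00996 rods

1 micrometer = 1.98839e-7 rod.
Then 50089 × 1.98839e-7 ≈ 0.00996 rod.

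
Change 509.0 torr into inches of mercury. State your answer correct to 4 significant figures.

1 torr = 0.0393701 inHg.
Then 509.0 × 0.0393701 ≈ 20.04 inHg.

20.04 inHg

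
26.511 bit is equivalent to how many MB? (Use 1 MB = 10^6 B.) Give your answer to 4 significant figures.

1 bit = 1.25000 × 10^-7 megabytes.
Then 26.511 × 1.25000 × 10^-7 ≈ 3.314 × 10^-6 MB.

3.314 × 10^-6 megabytes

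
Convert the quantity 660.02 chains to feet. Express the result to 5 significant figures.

1 chain = 66.0000 feet.
Thus 660.02 × 66.0000 ≈ 43561 ft.

43561 feet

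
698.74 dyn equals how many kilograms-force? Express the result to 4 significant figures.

0.0007125 kgf

1 dyne = 1.01972e-6 kgf.
Thus 698.74 × 1.01972e-6 ≈ 0.0007125 kgf.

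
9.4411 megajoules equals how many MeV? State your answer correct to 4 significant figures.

5.893 × 10^19 megaelectronvolts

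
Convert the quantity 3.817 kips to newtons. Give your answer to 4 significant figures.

16980 N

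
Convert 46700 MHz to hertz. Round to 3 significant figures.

4.67 × 10^10 hertz

1 MHz = 1.00000 × 10^6 Hz.
Thus 46700 × 1.00000 × 10^6 ≈ 4.67 × 10^10 Hz.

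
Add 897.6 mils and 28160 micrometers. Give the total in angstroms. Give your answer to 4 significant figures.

5.096e+8 angstroms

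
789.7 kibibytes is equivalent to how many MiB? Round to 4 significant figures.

1 KiB = 0.0009765625 mebibytes.
789.7 × 0.0009765625 ≈ 0.7712 MiB.

0.7712 MiB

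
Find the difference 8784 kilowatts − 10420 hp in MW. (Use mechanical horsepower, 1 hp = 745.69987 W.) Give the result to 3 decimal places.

8784 kW = 8.78400 MW and 10420 hp = 7.77019 MW.
8.78400 − 7.77019 ≈ 1.014 MW.

1.014 MW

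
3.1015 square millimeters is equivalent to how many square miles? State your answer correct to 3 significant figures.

1.20e-12 square miles

1 mm² = 3.86102e-13 square miles.
Then 3.1015 × 3.86102e-13 ≈ 1.20e-12 mi².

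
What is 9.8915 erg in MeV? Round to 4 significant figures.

6.174 × 10^6 megaelectronvolts

1 erg = 624151 megaelectronvolts.
Thus 9.8915 × 624151 ≈ 6.174 × 10^6 MeV.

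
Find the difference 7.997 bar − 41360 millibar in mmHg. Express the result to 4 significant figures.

7.997 bar = 5998.24 mmHg and 41360 mbar = 31022.5 mmHg.
5998.24 − 31022.5 ≈ -25020 mmHg.

-25020 mmHg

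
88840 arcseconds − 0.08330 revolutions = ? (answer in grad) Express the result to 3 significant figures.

88840 arcsec = 27.4198 grad and 0.08330 rev = 33.3200 grad.
27.4198 − 33.3200 ≈ -5.90 grad.

-5.90 gradians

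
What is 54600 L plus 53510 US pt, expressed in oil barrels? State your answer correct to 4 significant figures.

502.7 bbl

54600 L = 343.424 bbl and 53510 US pt = 159.256 bbl.
343.424 + 159.256 ≈ 502.7 bbl.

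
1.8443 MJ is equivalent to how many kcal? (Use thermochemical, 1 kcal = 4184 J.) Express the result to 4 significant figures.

440.8 kilocalories

1 megajoule = 239.006 kcal.
Thus 1.8443 × 239.006 ≈ 440.8 kcal.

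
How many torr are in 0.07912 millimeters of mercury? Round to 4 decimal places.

0.0791 torr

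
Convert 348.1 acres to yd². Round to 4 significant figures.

1 acre = 4840.00 yd².
Then 348.1 × 4840.00 ≈ 1.685 × 10^6 yd².

1.685 × 10^6 square yards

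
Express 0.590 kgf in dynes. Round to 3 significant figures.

579000 dyn

1 kilogram-force = 980665 dyn.
Then 0.590 × 980665 ≈ 579000 dyn.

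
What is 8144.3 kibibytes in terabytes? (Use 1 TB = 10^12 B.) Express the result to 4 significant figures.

8.340 × 10^-6 TB

1 KiB = 1.02400 × 10^-9 TB.
Then 8144.3 × 1.02400 × 10^-9 ≈ 8.340 × 10^-6 TB.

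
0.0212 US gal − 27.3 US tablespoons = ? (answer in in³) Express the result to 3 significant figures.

-19.7 in³

0.0212 US gal = 4.89720 in³ and 27.3 US tbsp = 24.6340 in³.
4.89720 − 24.6340 ≈ -19.7 in³.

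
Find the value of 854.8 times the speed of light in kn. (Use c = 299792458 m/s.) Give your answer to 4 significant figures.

1 speed of light = 5.82750e+8 knots.
Thus 854.8 × 5.82750e+8 ≈ 4.981e+11 kn.

4.981e+11 kn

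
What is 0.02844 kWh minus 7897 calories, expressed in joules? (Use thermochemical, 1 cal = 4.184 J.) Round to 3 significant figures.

69300 J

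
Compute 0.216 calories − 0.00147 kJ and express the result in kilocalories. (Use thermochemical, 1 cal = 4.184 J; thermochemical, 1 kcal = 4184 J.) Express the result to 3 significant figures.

-0.000135 kilocalories

0.216 cal = 0.000216000 kcal and 0.00147 kJ = 0.000351338 kcal.
0.000216000 − 0.000351338 ≈ -0.000135 kcal.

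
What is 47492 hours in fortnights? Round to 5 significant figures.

1 hour = 0.00297619 fortnight.
47492 × 0.00297619 ≈ 141.35 fortnight.

141.35 fortnight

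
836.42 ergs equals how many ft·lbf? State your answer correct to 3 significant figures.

6.17 × 10^-5 ft·lbf

1 erg = 7.37562 × 10^-8 foot-pounds.
So 836.42 × 7.37562 × 10^-8 ≈ 6.17 × 10^-5 ft·lbf.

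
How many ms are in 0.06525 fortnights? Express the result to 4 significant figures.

1 fortnight = 1.20960e+9 milliseconds.
So 0.06525 × 1.20960e+9 ≈ 7.893e+7 ms.

7.893e+7 milliseconds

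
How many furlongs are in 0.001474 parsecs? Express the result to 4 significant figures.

2.261e+11 furlongs

1 parsec = 1.53388e+14 furlong.
So 0.001474 × 1.53388e+14 ≈ 2.261e+11 furlong.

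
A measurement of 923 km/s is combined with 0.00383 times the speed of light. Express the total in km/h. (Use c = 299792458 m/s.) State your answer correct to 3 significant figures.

7.46e+6 km/h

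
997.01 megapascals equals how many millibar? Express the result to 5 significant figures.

1 MPa = 10000.0 mbar.
Thus 997.01 × 10000.0 ≈ 9.9701e+6 mbar.

9.9701e+6 mbar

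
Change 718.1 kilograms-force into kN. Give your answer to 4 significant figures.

7.042 kN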